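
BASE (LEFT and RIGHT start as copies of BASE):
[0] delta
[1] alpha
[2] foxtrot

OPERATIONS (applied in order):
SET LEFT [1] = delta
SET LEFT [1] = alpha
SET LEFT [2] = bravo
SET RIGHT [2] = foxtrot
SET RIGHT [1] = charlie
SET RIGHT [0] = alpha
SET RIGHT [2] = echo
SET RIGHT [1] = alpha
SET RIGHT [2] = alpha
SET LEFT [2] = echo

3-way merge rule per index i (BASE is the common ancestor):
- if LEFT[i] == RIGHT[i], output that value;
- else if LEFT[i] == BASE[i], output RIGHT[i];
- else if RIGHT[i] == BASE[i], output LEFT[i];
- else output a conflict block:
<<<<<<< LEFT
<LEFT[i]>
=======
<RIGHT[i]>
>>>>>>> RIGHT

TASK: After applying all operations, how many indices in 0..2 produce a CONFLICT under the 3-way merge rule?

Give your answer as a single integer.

Answer: 1

Derivation:
Final LEFT:  [delta, alpha, echo]
Final RIGHT: [alpha, alpha, alpha]
i=0: L=delta=BASE, R=alpha -> take RIGHT -> alpha
i=1: L=alpha R=alpha -> agree -> alpha
i=2: BASE=foxtrot L=echo R=alpha all differ -> CONFLICT
Conflict count: 1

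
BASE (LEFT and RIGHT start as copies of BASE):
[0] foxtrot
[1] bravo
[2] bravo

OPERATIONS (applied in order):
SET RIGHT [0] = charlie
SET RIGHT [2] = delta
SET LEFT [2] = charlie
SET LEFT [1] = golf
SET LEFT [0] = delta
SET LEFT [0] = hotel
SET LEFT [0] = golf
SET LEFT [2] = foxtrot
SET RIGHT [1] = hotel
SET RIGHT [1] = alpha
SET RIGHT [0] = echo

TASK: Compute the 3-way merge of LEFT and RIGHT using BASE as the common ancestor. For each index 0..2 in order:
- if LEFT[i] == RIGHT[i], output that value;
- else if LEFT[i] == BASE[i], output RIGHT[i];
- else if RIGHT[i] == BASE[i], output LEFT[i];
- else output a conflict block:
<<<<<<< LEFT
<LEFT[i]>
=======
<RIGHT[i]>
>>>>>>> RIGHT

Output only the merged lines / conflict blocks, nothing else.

Answer: <<<<<<< LEFT
golf
=======
echo
>>>>>>> RIGHT
<<<<<<< LEFT
golf
=======
alpha
>>>>>>> RIGHT
<<<<<<< LEFT
foxtrot
=======
delta
>>>>>>> RIGHT

Derivation:
Final LEFT:  [golf, golf, foxtrot]
Final RIGHT: [echo, alpha, delta]
i=0: BASE=foxtrot L=golf R=echo all differ -> CONFLICT
i=1: BASE=bravo L=golf R=alpha all differ -> CONFLICT
i=2: BASE=bravo L=foxtrot R=delta all differ -> CONFLICT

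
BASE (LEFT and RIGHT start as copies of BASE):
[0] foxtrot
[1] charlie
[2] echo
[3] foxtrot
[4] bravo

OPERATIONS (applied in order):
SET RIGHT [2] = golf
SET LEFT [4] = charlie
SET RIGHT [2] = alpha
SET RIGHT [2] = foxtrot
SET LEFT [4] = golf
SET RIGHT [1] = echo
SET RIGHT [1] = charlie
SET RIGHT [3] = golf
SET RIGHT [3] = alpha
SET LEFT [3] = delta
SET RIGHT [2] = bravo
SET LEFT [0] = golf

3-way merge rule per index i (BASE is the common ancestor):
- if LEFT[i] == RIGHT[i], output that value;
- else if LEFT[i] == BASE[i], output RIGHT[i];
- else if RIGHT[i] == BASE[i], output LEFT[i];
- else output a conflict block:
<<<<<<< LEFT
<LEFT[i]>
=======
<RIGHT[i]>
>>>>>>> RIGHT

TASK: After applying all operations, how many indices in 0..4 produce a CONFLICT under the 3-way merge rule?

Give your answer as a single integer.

Answer: 1

Derivation:
Final LEFT:  [golf, charlie, echo, delta, golf]
Final RIGHT: [foxtrot, charlie, bravo, alpha, bravo]
i=0: L=golf, R=foxtrot=BASE -> take LEFT -> golf
i=1: L=charlie R=charlie -> agree -> charlie
i=2: L=echo=BASE, R=bravo -> take RIGHT -> bravo
i=3: BASE=foxtrot L=delta R=alpha all differ -> CONFLICT
i=4: L=golf, R=bravo=BASE -> take LEFT -> golf
Conflict count: 1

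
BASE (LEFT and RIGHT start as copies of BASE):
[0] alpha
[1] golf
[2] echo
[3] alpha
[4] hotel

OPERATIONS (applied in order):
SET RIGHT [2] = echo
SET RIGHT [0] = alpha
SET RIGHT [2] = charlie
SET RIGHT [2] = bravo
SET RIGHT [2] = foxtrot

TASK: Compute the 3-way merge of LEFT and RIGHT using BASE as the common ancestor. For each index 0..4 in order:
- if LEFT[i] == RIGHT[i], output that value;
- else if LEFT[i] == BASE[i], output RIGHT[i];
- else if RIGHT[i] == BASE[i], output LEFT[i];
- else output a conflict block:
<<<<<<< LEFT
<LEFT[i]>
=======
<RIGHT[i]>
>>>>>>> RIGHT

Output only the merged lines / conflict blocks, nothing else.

Final LEFT:  [alpha, golf, echo, alpha, hotel]
Final RIGHT: [alpha, golf, foxtrot, alpha, hotel]
i=0: L=alpha R=alpha -> agree -> alpha
i=1: L=golf R=golf -> agree -> golf
i=2: L=echo=BASE, R=foxtrot -> take RIGHT -> foxtrot
i=3: L=alpha R=alpha -> agree -> alpha
i=4: L=hotel R=hotel -> agree -> hotel

Answer: alpha
golf
foxtrot
alpha
hotel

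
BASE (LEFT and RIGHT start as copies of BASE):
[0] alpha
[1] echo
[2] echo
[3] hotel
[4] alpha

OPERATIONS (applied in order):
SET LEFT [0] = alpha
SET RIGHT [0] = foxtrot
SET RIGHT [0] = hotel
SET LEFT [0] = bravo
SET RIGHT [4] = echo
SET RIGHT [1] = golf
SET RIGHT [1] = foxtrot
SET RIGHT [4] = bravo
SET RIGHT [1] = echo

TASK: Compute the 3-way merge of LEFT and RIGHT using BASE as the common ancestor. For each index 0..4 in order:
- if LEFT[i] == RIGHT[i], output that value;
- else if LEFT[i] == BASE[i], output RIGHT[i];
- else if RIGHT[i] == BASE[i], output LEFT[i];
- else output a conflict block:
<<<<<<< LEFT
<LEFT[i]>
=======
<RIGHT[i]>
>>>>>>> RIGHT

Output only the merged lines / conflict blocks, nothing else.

Final LEFT:  [bravo, echo, echo, hotel, alpha]
Final RIGHT: [hotel, echo, echo, hotel, bravo]
i=0: BASE=alpha L=bravo R=hotel all differ -> CONFLICT
i=1: L=echo R=echo -> agree -> echo
i=2: L=echo R=echo -> agree -> echo
i=3: L=hotel R=hotel -> agree -> hotel
i=4: L=alpha=BASE, R=bravo -> take RIGHT -> bravo

Answer: <<<<<<< LEFT
bravo
=======
hotel
>>>>>>> RIGHT
echo
echo
hotel
bravo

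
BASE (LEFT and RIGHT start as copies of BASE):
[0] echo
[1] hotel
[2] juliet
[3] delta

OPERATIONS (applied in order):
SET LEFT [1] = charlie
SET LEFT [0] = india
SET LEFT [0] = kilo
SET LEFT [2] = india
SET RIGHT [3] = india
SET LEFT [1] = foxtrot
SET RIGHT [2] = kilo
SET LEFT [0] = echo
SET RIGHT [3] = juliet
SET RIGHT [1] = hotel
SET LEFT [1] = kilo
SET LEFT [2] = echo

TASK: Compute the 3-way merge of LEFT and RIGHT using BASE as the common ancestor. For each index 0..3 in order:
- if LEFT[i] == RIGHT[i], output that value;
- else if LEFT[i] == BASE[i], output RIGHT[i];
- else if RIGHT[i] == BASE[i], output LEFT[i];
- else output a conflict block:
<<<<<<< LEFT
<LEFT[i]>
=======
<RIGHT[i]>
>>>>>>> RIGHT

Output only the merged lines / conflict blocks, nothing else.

Final LEFT:  [echo, kilo, echo, delta]
Final RIGHT: [echo, hotel, kilo, juliet]
i=0: L=echo R=echo -> agree -> echo
i=1: L=kilo, R=hotel=BASE -> take LEFT -> kilo
i=2: BASE=juliet L=echo R=kilo all differ -> CONFLICT
i=3: L=delta=BASE, R=juliet -> take RIGHT -> juliet

Answer: echo
kilo
<<<<<<< LEFT
echo
=======
kilo
>>>>>>> RIGHT
juliet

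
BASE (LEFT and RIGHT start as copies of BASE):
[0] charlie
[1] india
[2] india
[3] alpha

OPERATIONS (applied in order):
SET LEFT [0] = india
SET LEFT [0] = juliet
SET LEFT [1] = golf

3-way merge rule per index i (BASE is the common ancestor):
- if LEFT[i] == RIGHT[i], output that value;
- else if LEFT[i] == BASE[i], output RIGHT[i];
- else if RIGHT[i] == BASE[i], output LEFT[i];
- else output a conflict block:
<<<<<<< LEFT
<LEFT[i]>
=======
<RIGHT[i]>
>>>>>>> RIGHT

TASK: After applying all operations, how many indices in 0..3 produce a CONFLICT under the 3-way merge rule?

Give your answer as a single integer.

Answer: 0

Derivation:
Final LEFT:  [juliet, golf, india, alpha]
Final RIGHT: [charlie, india, india, alpha]
i=0: L=juliet, R=charlie=BASE -> take LEFT -> juliet
i=1: L=golf, R=india=BASE -> take LEFT -> golf
i=2: L=india R=india -> agree -> india
i=3: L=alpha R=alpha -> agree -> alpha
Conflict count: 0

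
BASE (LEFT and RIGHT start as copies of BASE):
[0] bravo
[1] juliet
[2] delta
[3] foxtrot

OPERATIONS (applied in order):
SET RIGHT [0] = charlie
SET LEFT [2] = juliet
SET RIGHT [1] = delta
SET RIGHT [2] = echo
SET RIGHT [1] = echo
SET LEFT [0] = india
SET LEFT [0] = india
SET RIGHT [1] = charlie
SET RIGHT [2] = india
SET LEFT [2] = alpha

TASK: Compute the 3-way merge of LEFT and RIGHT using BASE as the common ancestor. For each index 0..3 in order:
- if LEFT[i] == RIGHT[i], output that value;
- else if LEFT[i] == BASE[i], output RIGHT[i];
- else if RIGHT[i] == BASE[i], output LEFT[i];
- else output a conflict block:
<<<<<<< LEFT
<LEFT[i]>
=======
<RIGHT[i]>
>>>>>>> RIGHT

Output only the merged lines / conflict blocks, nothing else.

Final LEFT:  [india, juliet, alpha, foxtrot]
Final RIGHT: [charlie, charlie, india, foxtrot]
i=0: BASE=bravo L=india R=charlie all differ -> CONFLICT
i=1: L=juliet=BASE, R=charlie -> take RIGHT -> charlie
i=2: BASE=delta L=alpha R=india all differ -> CONFLICT
i=3: L=foxtrot R=foxtrot -> agree -> foxtrot

Answer: <<<<<<< LEFT
india
=======
charlie
>>>>>>> RIGHT
charlie
<<<<<<< LEFT
alpha
=======
india
>>>>>>> RIGHT
foxtrot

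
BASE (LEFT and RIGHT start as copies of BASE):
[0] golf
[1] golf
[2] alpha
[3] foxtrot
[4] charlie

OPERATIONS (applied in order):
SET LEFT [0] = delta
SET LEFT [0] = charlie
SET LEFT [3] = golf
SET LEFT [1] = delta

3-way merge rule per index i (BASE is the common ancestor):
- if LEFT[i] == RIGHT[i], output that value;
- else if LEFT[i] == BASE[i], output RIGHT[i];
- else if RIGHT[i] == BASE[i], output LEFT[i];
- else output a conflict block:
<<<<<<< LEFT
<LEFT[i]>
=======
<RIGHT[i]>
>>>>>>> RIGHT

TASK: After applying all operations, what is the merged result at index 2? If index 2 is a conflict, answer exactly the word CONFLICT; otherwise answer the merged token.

Final LEFT:  [charlie, delta, alpha, golf, charlie]
Final RIGHT: [golf, golf, alpha, foxtrot, charlie]
i=0: L=charlie, R=golf=BASE -> take LEFT -> charlie
i=1: L=delta, R=golf=BASE -> take LEFT -> delta
i=2: L=alpha R=alpha -> agree -> alpha
i=3: L=golf, R=foxtrot=BASE -> take LEFT -> golf
i=4: L=charlie R=charlie -> agree -> charlie
Index 2 -> alpha

Answer: alpha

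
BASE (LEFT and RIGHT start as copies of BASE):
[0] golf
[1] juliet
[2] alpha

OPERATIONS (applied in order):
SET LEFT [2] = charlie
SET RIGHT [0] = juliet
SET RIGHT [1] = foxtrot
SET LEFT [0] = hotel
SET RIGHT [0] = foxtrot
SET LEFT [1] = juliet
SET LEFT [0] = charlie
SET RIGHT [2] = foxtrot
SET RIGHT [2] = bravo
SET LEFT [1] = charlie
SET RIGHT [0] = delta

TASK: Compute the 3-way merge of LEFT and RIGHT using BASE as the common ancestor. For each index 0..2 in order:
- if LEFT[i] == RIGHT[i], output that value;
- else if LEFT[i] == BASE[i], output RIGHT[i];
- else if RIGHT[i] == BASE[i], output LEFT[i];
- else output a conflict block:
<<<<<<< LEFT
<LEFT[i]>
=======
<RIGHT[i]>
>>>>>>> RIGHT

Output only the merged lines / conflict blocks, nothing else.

Answer: <<<<<<< LEFT
charlie
=======
delta
>>>>>>> RIGHT
<<<<<<< LEFT
charlie
=======
foxtrot
>>>>>>> RIGHT
<<<<<<< LEFT
charlie
=======
bravo
>>>>>>> RIGHT

Derivation:
Final LEFT:  [charlie, charlie, charlie]
Final RIGHT: [delta, foxtrot, bravo]
i=0: BASE=golf L=charlie R=delta all differ -> CONFLICT
i=1: BASE=juliet L=charlie R=foxtrot all differ -> CONFLICT
i=2: BASE=alpha L=charlie R=bravo all differ -> CONFLICT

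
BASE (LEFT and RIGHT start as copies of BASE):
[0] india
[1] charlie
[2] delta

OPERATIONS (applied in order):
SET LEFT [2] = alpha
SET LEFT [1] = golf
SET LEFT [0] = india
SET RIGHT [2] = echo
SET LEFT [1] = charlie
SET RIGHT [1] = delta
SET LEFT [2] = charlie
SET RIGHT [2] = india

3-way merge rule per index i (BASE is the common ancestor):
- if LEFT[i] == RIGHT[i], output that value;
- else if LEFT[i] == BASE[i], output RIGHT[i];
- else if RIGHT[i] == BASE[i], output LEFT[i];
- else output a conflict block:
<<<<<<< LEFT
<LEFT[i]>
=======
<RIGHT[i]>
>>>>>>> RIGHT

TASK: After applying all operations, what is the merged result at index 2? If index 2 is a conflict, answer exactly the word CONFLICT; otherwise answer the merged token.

Answer: CONFLICT

Derivation:
Final LEFT:  [india, charlie, charlie]
Final RIGHT: [india, delta, india]
i=0: L=india R=india -> agree -> india
i=1: L=charlie=BASE, R=delta -> take RIGHT -> delta
i=2: BASE=delta L=charlie R=india all differ -> CONFLICT
Index 2 -> CONFLICT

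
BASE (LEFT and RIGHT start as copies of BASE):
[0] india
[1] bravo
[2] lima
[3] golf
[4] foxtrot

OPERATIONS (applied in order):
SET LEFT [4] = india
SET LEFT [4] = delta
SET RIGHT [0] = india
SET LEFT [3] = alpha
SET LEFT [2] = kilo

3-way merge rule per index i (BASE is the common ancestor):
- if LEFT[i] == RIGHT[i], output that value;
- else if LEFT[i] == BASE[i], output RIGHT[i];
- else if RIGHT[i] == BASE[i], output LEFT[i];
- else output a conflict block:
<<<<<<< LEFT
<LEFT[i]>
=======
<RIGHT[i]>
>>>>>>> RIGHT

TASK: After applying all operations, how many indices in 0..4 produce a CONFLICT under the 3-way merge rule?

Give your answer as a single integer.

Answer: 0

Derivation:
Final LEFT:  [india, bravo, kilo, alpha, delta]
Final RIGHT: [india, bravo, lima, golf, foxtrot]
i=0: L=india R=india -> agree -> india
i=1: L=bravo R=bravo -> agree -> bravo
i=2: L=kilo, R=lima=BASE -> take LEFT -> kilo
i=3: L=alpha, R=golf=BASE -> take LEFT -> alpha
i=4: L=delta, R=foxtrot=BASE -> take LEFT -> delta
Conflict count: 0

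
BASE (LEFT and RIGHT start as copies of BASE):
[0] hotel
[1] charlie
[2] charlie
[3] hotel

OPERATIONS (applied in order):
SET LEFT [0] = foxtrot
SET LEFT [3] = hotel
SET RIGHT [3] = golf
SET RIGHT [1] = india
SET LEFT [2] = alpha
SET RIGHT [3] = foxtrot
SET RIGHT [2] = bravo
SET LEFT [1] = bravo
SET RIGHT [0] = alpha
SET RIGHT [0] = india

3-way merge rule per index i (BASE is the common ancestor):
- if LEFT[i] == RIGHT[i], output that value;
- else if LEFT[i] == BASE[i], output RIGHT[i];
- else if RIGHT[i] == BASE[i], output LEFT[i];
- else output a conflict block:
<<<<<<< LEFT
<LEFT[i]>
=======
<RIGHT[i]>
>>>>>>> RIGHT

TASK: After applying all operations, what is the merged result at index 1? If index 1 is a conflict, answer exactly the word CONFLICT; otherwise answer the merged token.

Answer: CONFLICT

Derivation:
Final LEFT:  [foxtrot, bravo, alpha, hotel]
Final RIGHT: [india, india, bravo, foxtrot]
i=0: BASE=hotel L=foxtrot R=india all differ -> CONFLICT
i=1: BASE=charlie L=bravo R=india all differ -> CONFLICT
i=2: BASE=charlie L=alpha R=bravo all differ -> CONFLICT
i=3: L=hotel=BASE, R=foxtrot -> take RIGHT -> foxtrot
Index 1 -> CONFLICT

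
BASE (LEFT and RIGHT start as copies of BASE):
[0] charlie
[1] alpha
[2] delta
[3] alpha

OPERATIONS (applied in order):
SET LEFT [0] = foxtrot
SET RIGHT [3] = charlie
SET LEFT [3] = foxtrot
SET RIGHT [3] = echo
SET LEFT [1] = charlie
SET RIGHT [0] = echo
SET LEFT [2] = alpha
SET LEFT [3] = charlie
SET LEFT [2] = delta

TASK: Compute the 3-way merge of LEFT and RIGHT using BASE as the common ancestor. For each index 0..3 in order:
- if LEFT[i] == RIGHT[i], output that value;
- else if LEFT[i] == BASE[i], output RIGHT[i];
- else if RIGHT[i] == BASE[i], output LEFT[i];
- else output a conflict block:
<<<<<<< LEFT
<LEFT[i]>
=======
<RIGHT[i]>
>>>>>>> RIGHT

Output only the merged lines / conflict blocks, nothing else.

Answer: <<<<<<< LEFT
foxtrot
=======
echo
>>>>>>> RIGHT
charlie
delta
<<<<<<< LEFT
charlie
=======
echo
>>>>>>> RIGHT

Derivation:
Final LEFT:  [foxtrot, charlie, delta, charlie]
Final RIGHT: [echo, alpha, delta, echo]
i=0: BASE=charlie L=foxtrot R=echo all differ -> CONFLICT
i=1: L=charlie, R=alpha=BASE -> take LEFT -> charlie
i=2: L=delta R=delta -> agree -> delta
i=3: BASE=alpha L=charlie R=echo all differ -> CONFLICT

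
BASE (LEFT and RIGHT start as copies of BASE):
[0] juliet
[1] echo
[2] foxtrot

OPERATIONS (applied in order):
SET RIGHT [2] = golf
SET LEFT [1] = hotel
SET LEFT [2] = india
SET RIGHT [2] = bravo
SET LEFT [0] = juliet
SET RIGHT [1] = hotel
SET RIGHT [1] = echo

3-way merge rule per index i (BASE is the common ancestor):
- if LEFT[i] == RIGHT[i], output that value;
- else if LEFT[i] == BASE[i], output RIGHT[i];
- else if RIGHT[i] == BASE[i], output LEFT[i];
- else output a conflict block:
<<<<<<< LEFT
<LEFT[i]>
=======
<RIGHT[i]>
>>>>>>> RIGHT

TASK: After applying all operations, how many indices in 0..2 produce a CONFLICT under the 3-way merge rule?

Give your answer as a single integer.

Answer: 1

Derivation:
Final LEFT:  [juliet, hotel, india]
Final RIGHT: [juliet, echo, bravo]
i=0: L=juliet R=juliet -> agree -> juliet
i=1: L=hotel, R=echo=BASE -> take LEFT -> hotel
i=2: BASE=foxtrot L=india R=bravo all differ -> CONFLICT
Conflict count: 1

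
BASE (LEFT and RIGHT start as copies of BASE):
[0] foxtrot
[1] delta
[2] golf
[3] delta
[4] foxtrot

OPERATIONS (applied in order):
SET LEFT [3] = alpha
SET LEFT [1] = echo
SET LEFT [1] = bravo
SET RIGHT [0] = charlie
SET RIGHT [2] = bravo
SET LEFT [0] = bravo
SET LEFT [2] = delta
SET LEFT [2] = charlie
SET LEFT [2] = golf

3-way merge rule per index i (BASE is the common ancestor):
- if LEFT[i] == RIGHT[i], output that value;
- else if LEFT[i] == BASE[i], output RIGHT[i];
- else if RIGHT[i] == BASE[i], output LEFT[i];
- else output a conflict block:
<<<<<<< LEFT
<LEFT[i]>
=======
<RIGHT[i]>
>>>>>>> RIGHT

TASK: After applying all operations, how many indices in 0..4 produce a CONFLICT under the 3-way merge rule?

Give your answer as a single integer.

Final LEFT:  [bravo, bravo, golf, alpha, foxtrot]
Final RIGHT: [charlie, delta, bravo, delta, foxtrot]
i=0: BASE=foxtrot L=bravo R=charlie all differ -> CONFLICT
i=1: L=bravo, R=delta=BASE -> take LEFT -> bravo
i=2: L=golf=BASE, R=bravo -> take RIGHT -> bravo
i=3: L=alpha, R=delta=BASE -> take LEFT -> alpha
i=4: L=foxtrot R=foxtrot -> agree -> foxtrot
Conflict count: 1

Answer: 1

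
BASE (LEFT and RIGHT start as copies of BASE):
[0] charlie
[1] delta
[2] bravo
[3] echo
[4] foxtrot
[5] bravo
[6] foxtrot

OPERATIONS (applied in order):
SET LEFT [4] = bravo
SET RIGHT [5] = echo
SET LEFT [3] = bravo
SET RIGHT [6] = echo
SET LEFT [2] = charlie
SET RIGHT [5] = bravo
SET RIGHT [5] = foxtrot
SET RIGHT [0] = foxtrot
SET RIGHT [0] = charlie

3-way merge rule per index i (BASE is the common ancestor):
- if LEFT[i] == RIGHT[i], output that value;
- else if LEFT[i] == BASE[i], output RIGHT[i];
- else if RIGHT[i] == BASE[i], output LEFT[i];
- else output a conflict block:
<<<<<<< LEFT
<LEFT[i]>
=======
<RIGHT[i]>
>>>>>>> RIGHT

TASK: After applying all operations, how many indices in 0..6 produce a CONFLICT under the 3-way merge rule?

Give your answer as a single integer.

Final LEFT:  [charlie, delta, charlie, bravo, bravo, bravo, foxtrot]
Final RIGHT: [charlie, delta, bravo, echo, foxtrot, foxtrot, echo]
i=0: L=charlie R=charlie -> agree -> charlie
i=1: L=delta R=delta -> agree -> delta
i=2: L=charlie, R=bravo=BASE -> take LEFT -> charlie
i=3: L=bravo, R=echo=BASE -> take LEFT -> bravo
i=4: L=bravo, R=foxtrot=BASE -> take LEFT -> bravo
i=5: L=bravo=BASE, R=foxtrot -> take RIGHT -> foxtrot
i=6: L=foxtrot=BASE, R=echo -> take RIGHT -> echo
Conflict count: 0

Answer: 0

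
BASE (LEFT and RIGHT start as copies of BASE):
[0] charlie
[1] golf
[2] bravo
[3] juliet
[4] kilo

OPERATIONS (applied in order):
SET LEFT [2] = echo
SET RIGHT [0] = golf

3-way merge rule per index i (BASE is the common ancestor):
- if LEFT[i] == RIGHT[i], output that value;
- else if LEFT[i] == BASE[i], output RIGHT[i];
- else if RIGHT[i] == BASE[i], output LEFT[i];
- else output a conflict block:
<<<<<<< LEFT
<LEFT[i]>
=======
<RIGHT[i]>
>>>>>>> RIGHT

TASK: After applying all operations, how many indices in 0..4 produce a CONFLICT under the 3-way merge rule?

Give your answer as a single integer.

Answer: 0

Derivation:
Final LEFT:  [charlie, golf, echo, juliet, kilo]
Final RIGHT: [golf, golf, bravo, juliet, kilo]
i=0: L=charlie=BASE, R=golf -> take RIGHT -> golf
i=1: L=golf R=golf -> agree -> golf
i=2: L=echo, R=bravo=BASE -> take LEFT -> echo
i=3: L=juliet R=juliet -> agree -> juliet
i=4: L=kilo R=kilo -> agree -> kilo
Conflict count: 0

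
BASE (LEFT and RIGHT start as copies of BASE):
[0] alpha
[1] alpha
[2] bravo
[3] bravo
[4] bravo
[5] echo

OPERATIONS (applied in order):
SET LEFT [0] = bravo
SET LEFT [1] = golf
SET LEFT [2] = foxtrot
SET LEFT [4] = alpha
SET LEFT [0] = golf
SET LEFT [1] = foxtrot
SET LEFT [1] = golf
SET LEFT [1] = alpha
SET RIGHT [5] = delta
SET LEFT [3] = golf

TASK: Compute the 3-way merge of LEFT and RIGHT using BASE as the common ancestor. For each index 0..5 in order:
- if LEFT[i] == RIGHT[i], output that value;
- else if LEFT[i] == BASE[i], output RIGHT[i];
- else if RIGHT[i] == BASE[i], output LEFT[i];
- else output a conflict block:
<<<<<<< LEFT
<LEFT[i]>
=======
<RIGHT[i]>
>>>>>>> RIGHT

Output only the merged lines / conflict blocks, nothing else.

Final LEFT:  [golf, alpha, foxtrot, golf, alpha, echo]
Final RIGHT: [alpha, alpha, bravo, bravo, bravo, delta]
i=0: L=golf, R=alpha=BASE -> take LEFT -> golf
i=1: L=alpha R=alpha -> agree -> alpha
i=2: L=foxtrot, R=bravo=BASE -> take LEFT -> foxtrot
i=3: L=golf, R=bravo=BASE -> take LEFT -> golf
i=4: L=alpha, R=bravo=BASE -> take LEFT -> alpha
i=5: L=echo=BASE, R=delta -> take RIGHT -> delta

Answer: golf
alpha
foxtrot
golf
alpha
delta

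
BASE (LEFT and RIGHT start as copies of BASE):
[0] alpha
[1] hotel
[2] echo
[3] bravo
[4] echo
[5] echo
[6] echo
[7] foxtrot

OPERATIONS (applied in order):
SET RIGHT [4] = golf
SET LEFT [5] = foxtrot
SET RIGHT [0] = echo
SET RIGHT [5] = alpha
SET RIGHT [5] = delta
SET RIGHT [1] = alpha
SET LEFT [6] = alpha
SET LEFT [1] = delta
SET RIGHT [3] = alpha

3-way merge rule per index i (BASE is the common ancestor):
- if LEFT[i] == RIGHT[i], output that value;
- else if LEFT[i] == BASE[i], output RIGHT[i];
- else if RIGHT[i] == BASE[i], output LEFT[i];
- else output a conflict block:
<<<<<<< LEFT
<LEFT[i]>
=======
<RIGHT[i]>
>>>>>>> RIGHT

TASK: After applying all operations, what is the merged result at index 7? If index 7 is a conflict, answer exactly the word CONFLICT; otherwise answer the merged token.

Final LEFT:  [alpha, delta, echo, bravo, echo, foxtrot, alpha, foxtrot]
Final RIGHT: [echo, alpha, echo, alpha, golf, delta, echo, foxtrot]
i=0: L=alpha=BASE, R=echo -> take RIGHT -> echo
i=1: BASE=hotel L=delta R=alpha all differ -> CONFLICT
i=2: L=echo R=echo -> agree -> echo
i=3: L=bravo=BASE, R=alpha -> take RIGHT -> alpha
i=4: L=echo=BASE, R=golf -> take RIGHT -> golf
i=5: BASE=echo L=foxtrot R=delta all differ -> CONFLICT
i=6: L=alpha, R=echo=BASE -> take LEFT -> alpha
i=7: L=foxtrot R=foxtrot -> agree -> foxtrot
Index 7 -> foxtrot

Answer: foxtrot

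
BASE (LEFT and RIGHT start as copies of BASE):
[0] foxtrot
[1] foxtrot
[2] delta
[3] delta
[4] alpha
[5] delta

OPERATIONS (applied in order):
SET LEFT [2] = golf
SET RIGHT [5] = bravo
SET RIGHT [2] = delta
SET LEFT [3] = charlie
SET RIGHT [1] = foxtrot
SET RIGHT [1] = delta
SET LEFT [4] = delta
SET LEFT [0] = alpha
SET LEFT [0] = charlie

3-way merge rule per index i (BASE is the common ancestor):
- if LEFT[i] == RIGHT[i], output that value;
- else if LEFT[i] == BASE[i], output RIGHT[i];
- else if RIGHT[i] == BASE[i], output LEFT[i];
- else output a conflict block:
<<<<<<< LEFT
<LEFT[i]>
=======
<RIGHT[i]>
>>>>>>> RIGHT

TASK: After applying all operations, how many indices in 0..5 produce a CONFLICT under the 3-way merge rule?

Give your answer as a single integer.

Answer: 0

Derivation:
Final LEFT:  [charlie, foxtrot, golf, charlie, delta, delta]
Final RIGHT: [foxtrot, delta, delta, delta, alpha, bravo]
i=0: L=charlie, R=foxtrot=BASE -> take LEFT -> charlie
i=1: L=foxtrot=BASE, R=delta -> take RIGHT -> delta
i=2: L=golf, R=delta=BASE -> take LEFT -> golf
i=3: L=charlie, R=delta=BASE -> take LEFT -> charlie
i=4: L=delta, R=alpha=BASE -> take LEFT -> delta
i=5: L=delta=BASE, R=bravo -> take RIGHT -> bravo
Conflict count: 0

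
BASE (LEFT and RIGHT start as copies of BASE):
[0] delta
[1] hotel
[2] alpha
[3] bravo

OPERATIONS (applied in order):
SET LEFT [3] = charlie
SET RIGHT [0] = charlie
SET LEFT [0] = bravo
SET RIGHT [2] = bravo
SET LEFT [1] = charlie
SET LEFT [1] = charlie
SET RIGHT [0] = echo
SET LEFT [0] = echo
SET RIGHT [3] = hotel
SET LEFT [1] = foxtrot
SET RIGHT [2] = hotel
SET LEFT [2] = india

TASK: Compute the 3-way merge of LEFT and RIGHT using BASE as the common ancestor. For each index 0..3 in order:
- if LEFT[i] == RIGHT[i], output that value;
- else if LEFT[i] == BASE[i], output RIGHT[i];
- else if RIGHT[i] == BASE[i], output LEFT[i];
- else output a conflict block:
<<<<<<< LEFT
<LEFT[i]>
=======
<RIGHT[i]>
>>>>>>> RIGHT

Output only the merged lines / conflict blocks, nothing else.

Final LEFT:  [echo, foxtrot, india, charlie]
Final RIGHT: [echo, hotel, hotel, hotel]
i=0: L=echo R=echo -> agree -> echo
i=1: L=foxtrot, R=hotel=BASE -> take LEFT -> foxtrot
i=2: BASE=alpha L=india R=hotel all differ -> CONFLICT
i=3: BASE=bravo L=charlie R=hotel all differ -> CONFLICT

Answer: echo
foxtrot
<<<<<<< LEFT
india
=======
hotel
>>>>>>> RIGHT
<<<<<<< LEFT
charlie
=======
hotel
>>>>>>> RIGHT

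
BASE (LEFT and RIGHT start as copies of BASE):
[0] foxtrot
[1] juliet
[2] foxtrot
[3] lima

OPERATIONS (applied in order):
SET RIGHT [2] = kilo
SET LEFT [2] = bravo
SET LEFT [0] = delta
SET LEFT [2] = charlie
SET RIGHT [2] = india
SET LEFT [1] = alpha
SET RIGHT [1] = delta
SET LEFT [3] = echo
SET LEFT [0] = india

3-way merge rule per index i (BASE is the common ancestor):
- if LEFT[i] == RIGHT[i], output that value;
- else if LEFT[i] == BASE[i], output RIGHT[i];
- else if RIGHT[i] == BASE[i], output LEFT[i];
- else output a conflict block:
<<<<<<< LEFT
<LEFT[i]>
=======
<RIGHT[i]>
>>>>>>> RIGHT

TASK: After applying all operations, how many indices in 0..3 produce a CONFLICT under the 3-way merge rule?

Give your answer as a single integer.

Answer: 2

Derivation:
Final LEFT:  [india, alpha, charlie, echo]
Final RIGHT: [foxtrot, delta, india, lima]
i=0: L=india, R=foxtrot=BASE -> take LEFT -> india
i=1: BASE=juliet L=alpha R=delta all differ -> CONFLICT
i=2: BASE=foxtrot L=charlie R=india all differ -> CONFLICT
i=3: L=echo, R=lima=BASE -> take LEFT -> echo
Conflict count: 2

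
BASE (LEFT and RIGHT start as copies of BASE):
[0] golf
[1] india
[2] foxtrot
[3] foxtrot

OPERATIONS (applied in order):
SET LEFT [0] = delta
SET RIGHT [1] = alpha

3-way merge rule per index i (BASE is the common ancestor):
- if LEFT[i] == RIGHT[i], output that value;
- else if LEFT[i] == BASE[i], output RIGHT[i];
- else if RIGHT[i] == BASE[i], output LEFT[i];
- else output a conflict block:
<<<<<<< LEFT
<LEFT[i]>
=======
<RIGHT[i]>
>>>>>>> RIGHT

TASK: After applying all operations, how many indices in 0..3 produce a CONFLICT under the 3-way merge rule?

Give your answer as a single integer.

Final LEFT:  [delta, india, foxtrot, foxtrot]
Final RIGHT: [golf, alpha, foxtrot, foxtrot]
i=0: L=delta, R=golf=BASE -> take LEFT -> delta
i=1: L=india=BASE, R=alpha -> take RIGHT -> alpha
i=2: L=foxtrot R=foxtrot -> agree -> foxtrot
i=3: L=foxtrot R=foxtrot -> agree -> foxtrot
Conflict count: 0

Answer: 0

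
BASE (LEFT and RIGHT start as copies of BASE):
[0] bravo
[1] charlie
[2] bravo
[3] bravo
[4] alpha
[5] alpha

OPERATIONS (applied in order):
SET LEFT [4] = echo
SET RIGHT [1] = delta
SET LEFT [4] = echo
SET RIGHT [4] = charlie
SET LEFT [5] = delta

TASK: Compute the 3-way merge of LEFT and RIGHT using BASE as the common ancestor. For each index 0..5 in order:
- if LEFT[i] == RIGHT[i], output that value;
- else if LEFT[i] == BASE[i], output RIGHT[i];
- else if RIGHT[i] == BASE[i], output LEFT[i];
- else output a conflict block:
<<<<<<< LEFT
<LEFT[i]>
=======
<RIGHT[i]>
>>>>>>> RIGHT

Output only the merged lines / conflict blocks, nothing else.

Final LEFT:  [bravo, charlie, bravo, bravo, echo, delta]
Final RIGHT: [bravo, delta, bravo, bravo, charlie, alpha]
i=0: L=bravo R=bravo -> agree -> bravo
i=1: L=charlie=BASE, R=delta -> take RIGHT -> delta
i=2: L=bravo R=bravo -> agree -> bravo
i=3: L=bravo R=bravo -> agree -> bravo
i=4: BASE=alpha L=echo R=charlie all differ -> CONFLICT
i=5: L=delta, R=alpha=BASE -> take LEFT -> delta

Answer: bravo
delta
bravo
bravo
<<<<<<< LEFT
echo
=======
charlie
>>>>>>> RIGHT
delta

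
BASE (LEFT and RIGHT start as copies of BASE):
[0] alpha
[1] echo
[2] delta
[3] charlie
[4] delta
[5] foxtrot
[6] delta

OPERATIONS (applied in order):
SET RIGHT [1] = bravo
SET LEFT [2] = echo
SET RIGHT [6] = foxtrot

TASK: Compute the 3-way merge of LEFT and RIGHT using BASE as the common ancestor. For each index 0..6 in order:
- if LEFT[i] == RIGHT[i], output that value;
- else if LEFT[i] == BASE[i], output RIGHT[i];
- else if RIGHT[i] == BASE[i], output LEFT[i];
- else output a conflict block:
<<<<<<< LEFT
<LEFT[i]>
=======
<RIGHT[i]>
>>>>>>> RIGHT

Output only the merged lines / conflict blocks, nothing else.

Final LEFT:  [alpha, echo, echo, charlie, delta, foxtrot, delta]
Final RIGHT: [alpha, bravo, delta, charlie, delta, foxtrot, foxtrot]
i=0: L=alpha R=alpha -> agree -> alpha
i=1: L=echo=BASE, R=bravo -> take RIGHT -> bravo
i=2: L=echo, R=delta=BASE -> take LEFT -> echo
i=3: L=charlie R=charlie -> agree -> charlie
i=4: L=delta R=delta -> agree -> delta
i=5: L=foxtrot R=foxtrot -> agree -> foxtrot
i=6: L=delta=BASE, R=foxtrot -> take RIGHT -> foxtrot

Answer: alpha
bravo
echo
charlie
delta
foxtrot
foxtrot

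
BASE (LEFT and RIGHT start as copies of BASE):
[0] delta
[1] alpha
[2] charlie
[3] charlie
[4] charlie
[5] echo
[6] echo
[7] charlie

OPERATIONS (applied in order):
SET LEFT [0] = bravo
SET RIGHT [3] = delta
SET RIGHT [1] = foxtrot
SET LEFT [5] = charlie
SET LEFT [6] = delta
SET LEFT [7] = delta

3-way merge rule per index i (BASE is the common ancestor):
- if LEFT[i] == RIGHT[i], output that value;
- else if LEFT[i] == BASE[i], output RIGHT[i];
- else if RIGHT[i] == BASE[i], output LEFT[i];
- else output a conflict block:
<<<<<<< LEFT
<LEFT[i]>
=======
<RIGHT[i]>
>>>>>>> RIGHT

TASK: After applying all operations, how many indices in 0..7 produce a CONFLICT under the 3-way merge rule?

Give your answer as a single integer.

Answer: 0

Derivation:
Final LEFT:  [bravo, alpha, charlie, charlie, charlie, charlie, delta, delta]
Final RIGHT: [delta, foxtrot, charlie, delta, charlie, echo, echo, charlie]
i=0: L=bravo, R=delta=BASE -> take LEFT -> bravo
i=1: L=alpha=BASE, R=foxtrot -> take RIGHT -> foxtrot
i=2: L=charlie R=charlie -> agree -> charlie
i=3: L=charlie=BASE, R=delta -> take RIGHT -> delta
i=4: L=charlie R=charlie -> agree -> charlie
i=5: L=charlie, R=echo=BASE -> take LEFT -> charlie
i=6: L=delta, R=echo=BASE -> take LEFT -> delta
i=7: L=delta, R=charlie=BASE -> take LEFT -> delta
Conflict count: 0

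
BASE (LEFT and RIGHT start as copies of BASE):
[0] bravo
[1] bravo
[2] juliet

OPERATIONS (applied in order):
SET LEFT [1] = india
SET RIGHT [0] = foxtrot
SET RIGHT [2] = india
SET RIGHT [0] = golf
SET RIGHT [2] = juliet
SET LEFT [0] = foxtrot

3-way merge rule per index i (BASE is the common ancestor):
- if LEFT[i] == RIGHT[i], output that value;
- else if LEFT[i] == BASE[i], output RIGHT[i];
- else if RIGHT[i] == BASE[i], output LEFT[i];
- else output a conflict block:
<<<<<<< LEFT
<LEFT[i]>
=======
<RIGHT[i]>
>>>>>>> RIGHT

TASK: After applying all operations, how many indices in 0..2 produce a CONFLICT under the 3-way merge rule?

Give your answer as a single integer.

Answer: 1

Derivation:
Final LEFT:  [foxtrot, india, juliet]
Final RIGHT: [golf, bravo, juliet]
i=0: BASE=bravo L=foxtrot R=golf all differ -> CONFLICT
i=1: L=india, R=bravo=BASE -> take LEFT -> india
i=2: L=juliet R=juliet -> agree -> juliet
Conflict count: 1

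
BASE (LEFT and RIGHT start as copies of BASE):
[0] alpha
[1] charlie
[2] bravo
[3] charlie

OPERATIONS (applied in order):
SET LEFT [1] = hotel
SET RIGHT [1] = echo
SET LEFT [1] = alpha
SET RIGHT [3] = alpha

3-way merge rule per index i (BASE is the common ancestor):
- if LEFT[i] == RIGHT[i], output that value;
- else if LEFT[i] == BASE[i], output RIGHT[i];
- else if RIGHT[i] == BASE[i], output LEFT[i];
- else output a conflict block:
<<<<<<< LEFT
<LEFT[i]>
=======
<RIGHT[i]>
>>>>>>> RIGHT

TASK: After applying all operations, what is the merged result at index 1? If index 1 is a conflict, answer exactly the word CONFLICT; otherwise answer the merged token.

Final LEFT:  [alpha, alpha, bravo, charlie]
Final RIGHT: [alpha, echo, bravo, alpha]
i=0: L=alpha R=alpha -> agree -> alpha
i=1: BASE=charlie L=alpha R=echo all differ -> CONFLICT
i=2: L=bravo R=bravo -> agree -> bravo
i=3: L=charlie=BASE, R=alpha -> take RIGHT -> alpha
Index 1 -> CONFLICT

Answer: CONFLICT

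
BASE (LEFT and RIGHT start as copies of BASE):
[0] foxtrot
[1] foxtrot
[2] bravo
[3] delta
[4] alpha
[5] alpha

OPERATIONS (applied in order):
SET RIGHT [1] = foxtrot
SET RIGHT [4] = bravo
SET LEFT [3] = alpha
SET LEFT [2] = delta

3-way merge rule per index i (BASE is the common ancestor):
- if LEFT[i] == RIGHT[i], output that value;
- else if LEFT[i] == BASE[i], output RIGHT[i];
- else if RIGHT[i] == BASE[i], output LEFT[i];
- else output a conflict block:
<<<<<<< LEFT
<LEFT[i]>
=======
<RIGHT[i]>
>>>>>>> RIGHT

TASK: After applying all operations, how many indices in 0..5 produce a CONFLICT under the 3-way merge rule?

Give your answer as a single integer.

Final LEFT:  [foxtrot, foxtrot, delta, alpha, alpha, alpha]
Final RIGHT: [foxtrot, foxtrot, bravo, delta, bravo, alpha]
i=0: L=foxtrot R=foxtrot -> agree -> foxtrot
i=1: L=foxtrot R=foxtrot -> agree -> foxtrot
i=2: L=delta, R=bravo=BASE -> take LEFT -> delta
i=3: L=alpha, R=delta=BASE -> take LEFT -> alpha
i=4: L=alpha=BASE, R=bravo -> take RIGHT -> bravo
i=5: L=alpha R=alpha -> agree -> alpha
Conflict count: 0

Answer: 0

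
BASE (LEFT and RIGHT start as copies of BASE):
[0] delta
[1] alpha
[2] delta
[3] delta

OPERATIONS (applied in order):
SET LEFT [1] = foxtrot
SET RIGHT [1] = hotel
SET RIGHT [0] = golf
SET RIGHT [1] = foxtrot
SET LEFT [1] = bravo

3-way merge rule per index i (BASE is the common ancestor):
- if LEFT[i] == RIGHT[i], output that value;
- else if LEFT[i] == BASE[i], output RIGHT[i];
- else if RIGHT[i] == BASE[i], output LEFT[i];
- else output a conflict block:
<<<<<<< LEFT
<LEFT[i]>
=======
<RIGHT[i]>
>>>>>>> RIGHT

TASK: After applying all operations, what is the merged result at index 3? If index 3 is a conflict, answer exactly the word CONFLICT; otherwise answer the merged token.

Answer: delta

Derivation:
Final LEFT:  [delta, bravo, delta, delta]
Final RIGHT: [golf, foxtrot, delta, delta]
i=0: L=delta=BASE, R=golf -> take RIGHT -> golf
i=1: BASE=alpha L=bravo R=foxtrot all differ -> CONFLICT
i=2: L=delta R=delta -> agree -> delta
i=3: L=delta R=delta -> agree -> delta
Index 3 -> delta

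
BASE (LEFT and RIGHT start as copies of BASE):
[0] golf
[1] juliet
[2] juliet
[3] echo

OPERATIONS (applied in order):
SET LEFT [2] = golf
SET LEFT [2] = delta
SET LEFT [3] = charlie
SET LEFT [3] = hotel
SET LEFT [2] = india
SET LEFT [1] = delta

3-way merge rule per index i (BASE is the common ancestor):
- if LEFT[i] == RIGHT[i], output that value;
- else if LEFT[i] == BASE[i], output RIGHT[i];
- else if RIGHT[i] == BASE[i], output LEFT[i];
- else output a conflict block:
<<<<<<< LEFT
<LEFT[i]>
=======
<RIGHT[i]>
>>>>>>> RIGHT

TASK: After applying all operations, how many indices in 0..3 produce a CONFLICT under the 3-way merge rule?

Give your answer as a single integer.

Answer: 0

Derivation:
Final LEFT:  [golf, delta, india, hotel]
Final RIGHT: [golf, juliet, juliet, echo]
i=0: L=golf R=golf -> agree -> golf
i=1: L=delta, R=juliet=BASE -> take LEFT -> delta
i=2: L=india, R=juliet=BASE -> take LEFT -> india
i=3: L=hotel, R=echo=BASE -> take LEFT -> hotel
Conflict count: 0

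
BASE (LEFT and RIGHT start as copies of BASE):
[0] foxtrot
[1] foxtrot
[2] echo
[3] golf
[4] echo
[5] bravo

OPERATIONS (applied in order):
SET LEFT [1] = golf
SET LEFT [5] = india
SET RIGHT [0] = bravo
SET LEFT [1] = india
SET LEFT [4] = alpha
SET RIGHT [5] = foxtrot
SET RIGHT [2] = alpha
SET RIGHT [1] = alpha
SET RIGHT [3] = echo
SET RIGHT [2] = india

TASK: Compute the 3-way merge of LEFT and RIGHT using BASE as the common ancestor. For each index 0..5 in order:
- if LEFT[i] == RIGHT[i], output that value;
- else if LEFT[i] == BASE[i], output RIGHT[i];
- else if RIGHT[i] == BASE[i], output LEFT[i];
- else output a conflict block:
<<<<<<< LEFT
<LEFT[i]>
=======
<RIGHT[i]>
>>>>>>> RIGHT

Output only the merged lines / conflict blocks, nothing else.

Answer: bravo
<<<<<<< LEFT
india
=======
alpha
>>>>>>> RIGHT
india
echo
alpha
<<<<<<< LEFT
india
=======
foxtrot
>>>>>>> RIGHT

Derivation:
Final LEFT:  [foxtrot, india, echo, golf, alpha, india]
Final RIGHT: [bravo, alpha, india, echo, echo, foxtrot]
i=0: L=foxtrot=BASE, R=bravo -> take RIGHT -> bravo
i=1: BASE=foxtrot L=india R=alpha all differ -> CONFLICT
i=2: L=echo=BASE, R=india -> take RIGHT -> india
i=3: L=golf=BASE, R=echo -> take RIGHT -> echo
i=4: L=alpha, R=echo=BASE -> take LEFT -> alpha
i=5: BASE=bravo L=india R=foxtrot all differ -> CONFLICT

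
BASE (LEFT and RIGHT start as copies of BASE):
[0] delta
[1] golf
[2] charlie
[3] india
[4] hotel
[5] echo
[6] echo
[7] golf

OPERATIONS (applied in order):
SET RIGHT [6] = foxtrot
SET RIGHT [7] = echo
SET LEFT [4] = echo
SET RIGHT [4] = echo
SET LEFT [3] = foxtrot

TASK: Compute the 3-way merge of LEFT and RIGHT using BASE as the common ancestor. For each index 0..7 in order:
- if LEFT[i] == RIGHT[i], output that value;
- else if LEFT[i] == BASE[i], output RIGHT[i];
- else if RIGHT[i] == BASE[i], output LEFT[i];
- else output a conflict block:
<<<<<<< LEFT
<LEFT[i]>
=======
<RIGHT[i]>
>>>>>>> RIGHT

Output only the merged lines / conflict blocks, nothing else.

Final LEFT:  [delta, golf, charlie, foxtrot, echo, echo, echo, golf]
Final RIGHT: [delta, golf, charlie, india, echo, echo, foxtrot, echo]
i=0: L=delta R=delta -> agree -> delta
i=1: L=golf R=golf -> agree -> golf
i=2: L=charlie R=charlie -> agree -> charlie
i=3: L=foxtrot, R=india=BASE -> take LEFT -> foxtrot
i=4: L=echo R=echo -> agree -> echo
i=5: L=echo R=echo -> agree -> echo
i=6: L=echo=BASE, R=foxtrot -> take RIGHT -> foxtrot
i=7: L=golf=BASE, R=echo -> take RIGHT -> echo

Answer: delta
golf
charlie
foxtrot
echo
echo
foxtrot
echo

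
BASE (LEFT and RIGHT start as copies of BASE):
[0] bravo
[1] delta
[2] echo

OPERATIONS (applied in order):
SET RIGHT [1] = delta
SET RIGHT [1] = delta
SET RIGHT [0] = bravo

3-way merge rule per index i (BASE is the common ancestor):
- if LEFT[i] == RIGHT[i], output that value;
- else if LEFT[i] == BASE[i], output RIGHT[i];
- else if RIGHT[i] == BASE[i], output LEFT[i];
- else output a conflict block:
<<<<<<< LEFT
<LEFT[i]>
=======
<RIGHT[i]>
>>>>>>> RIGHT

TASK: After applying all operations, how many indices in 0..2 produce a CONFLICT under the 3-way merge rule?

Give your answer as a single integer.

Answer: 0

Derivation:
Final LEFT:  [bravo, delta, echo]
Final RIGHT: [bravo, delta, echo]
i=0: L=bravo R=bravo -> agree -> bravo
i=1: L=delta R=delta -> agree -> delta
i=2: L=echo R=echo -> agree -> echo
Conflict count: 0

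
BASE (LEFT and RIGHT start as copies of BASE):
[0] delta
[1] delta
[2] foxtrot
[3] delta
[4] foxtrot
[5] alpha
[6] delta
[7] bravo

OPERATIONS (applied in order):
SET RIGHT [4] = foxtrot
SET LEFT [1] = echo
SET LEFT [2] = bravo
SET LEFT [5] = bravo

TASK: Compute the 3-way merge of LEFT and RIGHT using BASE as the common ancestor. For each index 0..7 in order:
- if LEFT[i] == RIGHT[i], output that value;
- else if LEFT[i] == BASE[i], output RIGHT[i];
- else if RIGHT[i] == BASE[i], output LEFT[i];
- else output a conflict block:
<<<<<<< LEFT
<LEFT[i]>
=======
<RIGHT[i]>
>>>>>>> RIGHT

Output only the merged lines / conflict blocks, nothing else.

Final LEFT:  [delta, echo, bravo, delta, foxtrot, bravo, delta, bravo]
Final RIGHT: [delta, delta, foxtrot, delta, foxtrot, alpha, delta, bravo]
i=0: L=delta R=delta -> agree -> delta
i=1: L=echo, R=delta=BASE -> take LEFT -> echo
i=2: L=bravo, R=foxtrot=BASE -> take LEFT -> bravo
i=3: L=delta R=delta -> agree -> delta
i=4: L=foxtrot R=foxtrot -> agree -> foxtrot
i=5: L=bravo, R=alpha=BASE -> take LEFT -> bravo
i=6: L=delta R=delta -> agree -> delta
i=7: L=bravo R=bravo -> agree -> bravo

Answer: delta
echo
bravo
delta
foxtrot
bravo
delta
bravo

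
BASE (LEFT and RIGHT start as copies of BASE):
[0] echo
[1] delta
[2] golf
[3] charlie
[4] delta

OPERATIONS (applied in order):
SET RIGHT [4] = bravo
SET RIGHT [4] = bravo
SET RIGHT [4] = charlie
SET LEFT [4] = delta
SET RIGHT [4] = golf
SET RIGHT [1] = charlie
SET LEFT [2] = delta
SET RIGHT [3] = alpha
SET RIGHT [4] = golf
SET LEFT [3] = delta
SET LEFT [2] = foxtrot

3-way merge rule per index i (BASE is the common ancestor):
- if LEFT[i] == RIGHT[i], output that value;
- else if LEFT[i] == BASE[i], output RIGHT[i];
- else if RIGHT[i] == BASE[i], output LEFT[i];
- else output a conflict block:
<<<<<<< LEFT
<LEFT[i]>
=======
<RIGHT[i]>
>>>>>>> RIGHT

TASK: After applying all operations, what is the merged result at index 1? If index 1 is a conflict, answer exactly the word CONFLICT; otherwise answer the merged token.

Answer: charlie

Derivation:
Final LEFT:  [echo, delta, foxtrot, delta, delta]
Final RIGHT: [echo, charlie, golf, alpha, golf]
i=0: L=echo R=echo -> agree -> echo
i=1: L=delta=BASE, R=charlie -> take RIGHT -> charlie
i=2: L=foxtrot, R=golf=BASE -> take LEFT -> foxtrot
i=3: BASE=charlie L=delta R=alpha all differ -> CONFLICT
i=4: L=delta=BASE, R=golf -> take RIGHT -> golf
Index 1 -> charlie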